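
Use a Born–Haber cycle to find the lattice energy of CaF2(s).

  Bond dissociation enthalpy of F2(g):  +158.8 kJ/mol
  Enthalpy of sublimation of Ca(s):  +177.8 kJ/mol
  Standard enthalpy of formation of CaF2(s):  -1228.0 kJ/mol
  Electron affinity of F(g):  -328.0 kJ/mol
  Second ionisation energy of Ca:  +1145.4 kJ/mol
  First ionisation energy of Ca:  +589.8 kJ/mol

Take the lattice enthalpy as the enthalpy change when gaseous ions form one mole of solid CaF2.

U = -2643.8 kJ/mol

ΔHf° = 1·ΔHsub + 1·(ΣIE) + 1·D(F2) + 2·EA + U
-1228.0 = 1·(+177.8) + 1·(+1735.2) + 1·(+158.8) + 2·(-328.0) + U
U = -1228.0 − (+1415.8) = -2643.8 kJ/mol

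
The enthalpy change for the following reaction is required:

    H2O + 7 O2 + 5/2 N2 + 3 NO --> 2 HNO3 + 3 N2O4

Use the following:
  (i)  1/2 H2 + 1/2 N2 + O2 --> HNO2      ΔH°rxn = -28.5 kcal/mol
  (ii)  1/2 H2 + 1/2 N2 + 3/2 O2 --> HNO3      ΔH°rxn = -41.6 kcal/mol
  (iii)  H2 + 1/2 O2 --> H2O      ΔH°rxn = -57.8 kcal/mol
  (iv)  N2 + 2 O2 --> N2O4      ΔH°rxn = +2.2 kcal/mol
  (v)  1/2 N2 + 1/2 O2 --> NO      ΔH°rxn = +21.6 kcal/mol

(i): not needed.
(ii) × 2: (2)·(-41.6) = -83.2 kcal/mol
(iii) reversed: +57.8 kcal/mol
(iv) × 3: (3)·(+2.2) = +6.6 kcal/mol
(v) reversed and × 3: (-3)·(+21.6) = -64.8 kcal/mol
Since enthalpy is a state function, ΔH°rxn = (-83.2) + (+57.8) + (+6.6) + (-64.8) = -83.6 kcal/mol

ΔH°rxn = -83.6 kcal/mol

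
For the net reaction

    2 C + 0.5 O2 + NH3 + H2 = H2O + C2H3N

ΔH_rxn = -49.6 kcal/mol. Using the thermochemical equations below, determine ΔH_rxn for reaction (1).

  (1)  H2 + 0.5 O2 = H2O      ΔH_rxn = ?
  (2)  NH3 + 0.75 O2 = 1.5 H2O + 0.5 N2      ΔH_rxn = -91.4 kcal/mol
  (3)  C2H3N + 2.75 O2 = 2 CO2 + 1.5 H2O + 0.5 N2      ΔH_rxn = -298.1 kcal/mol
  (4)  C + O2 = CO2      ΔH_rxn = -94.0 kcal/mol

(1) as written: contributes x
(2) as written: -91.4 kcal/mol
(3) reversed: +298.1 kcal/mol
(4) × 2: (2)·(-94.0) = -188.0 kcal/mol
-49.6 = (-91.4) + (+298.1) + (-188.0) + x
x = (-49.6 − (+18.7)) / (1) = -68.3 kcal/mol

ΔH_rxn = -68.3 kcal/mol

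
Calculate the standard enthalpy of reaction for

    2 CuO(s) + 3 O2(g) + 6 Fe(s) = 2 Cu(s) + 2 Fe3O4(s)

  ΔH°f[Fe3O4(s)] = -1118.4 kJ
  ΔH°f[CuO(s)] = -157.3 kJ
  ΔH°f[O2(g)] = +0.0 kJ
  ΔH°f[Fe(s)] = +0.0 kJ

ΔH°rxn = -1922.2 kJ

Products: 2·(+0.0) + 2·(-1118.4) = -2236.8
Reactants: 2·(-157.3) + 3·(+0.0) + 6·(+0.0) = -314.6
ΔH°rxn = (-2236.8) − (-314.6) = -1922.2 kJ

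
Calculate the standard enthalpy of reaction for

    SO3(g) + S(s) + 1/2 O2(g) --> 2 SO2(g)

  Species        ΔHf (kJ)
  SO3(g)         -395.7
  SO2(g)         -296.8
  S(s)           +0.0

ΔH° = -197.9 kJ

ΔH°rxn = Σ nΔHf°(products) − Σ nΔHf°(reactants).
Products: 2·(-296.8) = -593.6
Reactants: 1·(-395.7) + 1·(+0.0) + 1/2·(+0.0) = -395.7
ΔH° = (-593.6) − (-395.7) = -197.9 kJ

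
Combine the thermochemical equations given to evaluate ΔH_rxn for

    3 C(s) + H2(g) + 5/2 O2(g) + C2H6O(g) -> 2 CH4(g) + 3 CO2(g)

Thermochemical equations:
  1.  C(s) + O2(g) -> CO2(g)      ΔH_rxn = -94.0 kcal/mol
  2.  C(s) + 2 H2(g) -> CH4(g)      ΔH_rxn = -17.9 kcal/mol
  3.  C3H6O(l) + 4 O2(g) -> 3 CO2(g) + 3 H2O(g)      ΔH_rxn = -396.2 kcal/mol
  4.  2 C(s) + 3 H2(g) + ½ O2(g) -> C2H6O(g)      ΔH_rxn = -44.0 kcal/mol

ΔH_rxn = -273.8 kcal/mol

eq. 1 × 3: (3)·(-94.0) = -282.0 kcal/mol
eq. 2 × 2 (scale by 2 for the 2 CH4(g)): (2)·(-17.9) = -35.8 kcal/mol
eq. 3: not needed (C3H6O(l) appears nowhere else).
eq. 4 reversed (C2H6O(g) must end up as a reactant): +44.0 kcal/mol
Since enthalpy is a state function, ΔH_rxn = (-282.0) + (-35.8) + (+44.0) = -273.8 kcal/mol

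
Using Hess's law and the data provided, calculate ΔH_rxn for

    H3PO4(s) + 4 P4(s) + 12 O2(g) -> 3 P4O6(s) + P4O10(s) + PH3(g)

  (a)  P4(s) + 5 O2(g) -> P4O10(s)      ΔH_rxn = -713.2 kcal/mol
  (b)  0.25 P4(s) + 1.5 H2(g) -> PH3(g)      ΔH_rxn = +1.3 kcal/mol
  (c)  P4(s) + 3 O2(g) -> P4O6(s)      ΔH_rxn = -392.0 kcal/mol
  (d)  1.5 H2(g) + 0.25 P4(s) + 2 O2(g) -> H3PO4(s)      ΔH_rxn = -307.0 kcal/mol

ΔH_rxn = -1580.9 kcal/mol

(a) as written (P4O10(s) already on the product side): -713.2 kcal/mol
(b) as written (PH3(g) already on the product side): +1.3 kcal/mol
(c) × 3 (×3 to match 3 P4O6(s) in the target): (3)·(-392.0) = -1176.0 kcal/mol
(d) reversed (H3PO4(s) must end up as a reactant): +307.0 kcal/mol
Since enthalpy is a state function, ΔH_rxn = (-713.2) + (+1.3) + (-1176.0) + (+307.0) = -1580.9 kcal/mol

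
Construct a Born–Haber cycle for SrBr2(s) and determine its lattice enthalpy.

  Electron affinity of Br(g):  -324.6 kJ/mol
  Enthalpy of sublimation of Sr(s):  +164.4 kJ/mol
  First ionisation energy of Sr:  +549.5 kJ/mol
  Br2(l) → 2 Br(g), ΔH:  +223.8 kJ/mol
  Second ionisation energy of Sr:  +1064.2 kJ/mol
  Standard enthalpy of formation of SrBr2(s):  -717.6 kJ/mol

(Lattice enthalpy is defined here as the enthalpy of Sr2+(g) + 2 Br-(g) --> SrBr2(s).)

U = -2070.3 kJ/mol

ΔHf° = 1·ΔHsub + 1·(ΣIE) + 1·D(Br2) + 2·EA + U
-717.6 = 1·(+164.4) + 1·(+1613.7) + 1·(+223.8) + 2·(-324.6) + U
U = -717.6 − (+1352.7) = -2070.3 kJ/mol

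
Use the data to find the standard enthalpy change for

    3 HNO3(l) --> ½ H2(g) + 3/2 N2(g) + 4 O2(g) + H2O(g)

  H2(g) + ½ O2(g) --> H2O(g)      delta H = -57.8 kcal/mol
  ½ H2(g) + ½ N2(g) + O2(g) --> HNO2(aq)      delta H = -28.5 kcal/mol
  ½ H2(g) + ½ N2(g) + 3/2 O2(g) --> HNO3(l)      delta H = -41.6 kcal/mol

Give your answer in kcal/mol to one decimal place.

delta H = 67.0 kcal/mol

equation 1 as written (H2O(g) already on the product side): -57.8 kcal/mol
equation 2: not needed (HNO2(aq) appears nowhere else).
equation 3 reversed and × 3 (HNO3(l) must end up as a reactant; ×3 to match 3 HNO3(l) in the target): (-3)·(-41.6) = +124.8 kcal/mol
delta H = (1)·(-57.8) + (-3)·(-41.6) = 67.0 kcal/mol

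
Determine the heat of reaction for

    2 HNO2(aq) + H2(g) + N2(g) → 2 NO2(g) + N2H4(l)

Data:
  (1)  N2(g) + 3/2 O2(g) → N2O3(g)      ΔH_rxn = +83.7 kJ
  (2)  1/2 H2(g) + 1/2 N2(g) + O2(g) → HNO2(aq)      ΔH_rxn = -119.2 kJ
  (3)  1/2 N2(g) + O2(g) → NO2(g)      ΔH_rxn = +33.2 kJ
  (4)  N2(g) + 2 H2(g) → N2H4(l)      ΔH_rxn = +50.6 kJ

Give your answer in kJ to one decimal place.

ΔH_rxn = 355.4 kJ

(1): not needed (N2O3(g) appears nowhere else).
(2) reversed and × 2 (HNO2(aq) must end up as a reactant; scale by 2 for the 2 HNO2(aq)): (-2)·(-119.2) = +238.4 kJ
(3) × 2 (×2 to match 2 NO2(g) in the target): (2)·(+33.2) = +66.4 kJ
(4) as written (N2H4(l) already on the product side): +50.6 kJ
By Hess's law, ΔH_rxn = (+238.4) + (+66.4) + (+50.6) = 355.4 kJ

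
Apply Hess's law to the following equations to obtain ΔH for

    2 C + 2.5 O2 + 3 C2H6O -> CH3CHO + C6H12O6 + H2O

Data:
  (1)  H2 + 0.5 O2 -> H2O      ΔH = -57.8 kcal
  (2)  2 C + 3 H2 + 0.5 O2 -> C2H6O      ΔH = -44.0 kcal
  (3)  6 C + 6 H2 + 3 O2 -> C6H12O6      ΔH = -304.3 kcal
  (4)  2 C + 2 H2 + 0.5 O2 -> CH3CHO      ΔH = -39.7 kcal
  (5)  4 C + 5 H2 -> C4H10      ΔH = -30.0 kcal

(1) as written: -57.8 kcal
(2) reversed and × 3: (-3)·(-44.0) = +132.0 kcal
(3) as written: -304.3 kcal
(4) as written: -39.7 kcal
(5): not needed.
ΔH = (1)·(-57.8) + (-3)·(-44.0) + (1)·(-304.3) + (1)·(-39.7) = -269.8 kcal

ΔH = -269.8 kcal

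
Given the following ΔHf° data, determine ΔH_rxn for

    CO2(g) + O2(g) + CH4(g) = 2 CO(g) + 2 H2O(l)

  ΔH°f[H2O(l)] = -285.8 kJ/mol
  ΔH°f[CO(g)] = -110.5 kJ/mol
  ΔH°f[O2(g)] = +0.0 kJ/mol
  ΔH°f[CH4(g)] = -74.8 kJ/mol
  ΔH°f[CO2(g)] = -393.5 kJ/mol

ΔH_rxn = -324.3 kJ/mol

Products: 2·(-110.5) + 2·(-285.8) = -792.6
Reactants: 1·(-393.5) + 1·(+0.0) + 1·(-74.8) = -468.3
ΔH_rxn = (-792.6) − (-468.3) = -324.3 kJ/mol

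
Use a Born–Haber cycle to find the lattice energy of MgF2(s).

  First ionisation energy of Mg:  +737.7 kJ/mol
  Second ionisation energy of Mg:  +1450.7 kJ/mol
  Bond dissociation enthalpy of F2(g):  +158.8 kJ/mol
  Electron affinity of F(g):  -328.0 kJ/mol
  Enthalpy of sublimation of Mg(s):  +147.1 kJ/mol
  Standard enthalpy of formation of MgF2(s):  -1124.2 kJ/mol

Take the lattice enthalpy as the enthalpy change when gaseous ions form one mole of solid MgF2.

ΔHf° = 1·ΔHsub + 1·(ΣIE) + 1·D(F2) + 2·EA + U
-1124.2 = 1·(+147.1) + 1·(+2188.4) + 1·(+158.8) + 2·(-328.0) + U
U = -1124.2 − (+1838.3) = -2962.5 kJ/mol

U = -2962.5 kJ/mol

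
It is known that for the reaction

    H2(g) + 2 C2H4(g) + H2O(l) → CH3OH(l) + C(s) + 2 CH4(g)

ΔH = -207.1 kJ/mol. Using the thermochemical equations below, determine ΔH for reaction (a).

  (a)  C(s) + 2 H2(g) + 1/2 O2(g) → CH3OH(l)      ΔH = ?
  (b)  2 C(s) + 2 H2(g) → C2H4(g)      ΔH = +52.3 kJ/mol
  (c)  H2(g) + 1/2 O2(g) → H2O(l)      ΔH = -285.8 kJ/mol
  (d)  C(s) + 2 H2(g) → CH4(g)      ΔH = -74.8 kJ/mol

(a) as written: contributes x
(b) reversed and × 2: (-2)·(+52.3) = -104.6 kJ/mol
(c) reversed: +285.8 kJ/mol
(d) × 2: (2)·(-74.8) = -149.6 kJ/mol
-207.1 = (-104.6) + (+285.8) + (-149.6) + x
x = (-207.1 − (+31.6)) / (1) = -238.7 kJ/mol

ΔH = -238.7 kJ/mol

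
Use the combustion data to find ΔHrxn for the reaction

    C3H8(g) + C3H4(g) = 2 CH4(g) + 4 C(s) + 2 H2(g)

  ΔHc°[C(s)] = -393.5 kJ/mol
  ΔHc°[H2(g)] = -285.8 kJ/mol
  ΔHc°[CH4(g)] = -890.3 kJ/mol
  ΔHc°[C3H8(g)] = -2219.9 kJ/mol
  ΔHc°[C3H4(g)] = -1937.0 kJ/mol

With combustion enthalpies, reactants minus products:
= [1·(-2219.9) + 1·(-1937.0)] − [2·(-890.3) + 4·(-393.5) + 2·(-285.8)]
= -230.7 kJ/mol

ΔHrxn = -230.7 kJ/mol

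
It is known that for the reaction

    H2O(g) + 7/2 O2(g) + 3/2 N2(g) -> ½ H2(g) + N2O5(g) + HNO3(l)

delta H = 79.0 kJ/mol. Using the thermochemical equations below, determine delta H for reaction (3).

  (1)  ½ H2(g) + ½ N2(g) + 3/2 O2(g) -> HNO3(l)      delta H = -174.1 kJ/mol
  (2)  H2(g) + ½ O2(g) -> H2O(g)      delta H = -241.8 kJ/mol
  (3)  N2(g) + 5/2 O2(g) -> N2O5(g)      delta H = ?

(1) as written: -174.1 kJ/mol
(2) reversed: +241.8 kJ/mol
(3) as written: contributes x
+79.0 = (-174.1) + (+241.8) + x
x = (+79.0 − (+67.7)) / (1) = 11.3 kJ/mol

delta H = 11.3 kJ/mol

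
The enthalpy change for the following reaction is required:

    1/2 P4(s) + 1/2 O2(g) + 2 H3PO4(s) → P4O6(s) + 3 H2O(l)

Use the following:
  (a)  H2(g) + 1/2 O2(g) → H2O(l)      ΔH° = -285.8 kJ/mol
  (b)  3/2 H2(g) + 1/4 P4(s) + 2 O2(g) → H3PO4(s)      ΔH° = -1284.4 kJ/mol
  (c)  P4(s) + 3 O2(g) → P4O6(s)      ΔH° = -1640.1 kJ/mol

ΔH° = 71.3 kJ/mol

(a) × 3: (3)·(-285.8) = -857.4 kJ/mol
(b) reversed and × 2: (-2)·(-1284.4) = +2568.8 kJ/mol
(c) as written: -1640.1 kJ/mol
ΔH° = (3)·(-285.8) + (-2)·(-1284.4) + (1)·(-1640.1) = 71.3 kJ/mol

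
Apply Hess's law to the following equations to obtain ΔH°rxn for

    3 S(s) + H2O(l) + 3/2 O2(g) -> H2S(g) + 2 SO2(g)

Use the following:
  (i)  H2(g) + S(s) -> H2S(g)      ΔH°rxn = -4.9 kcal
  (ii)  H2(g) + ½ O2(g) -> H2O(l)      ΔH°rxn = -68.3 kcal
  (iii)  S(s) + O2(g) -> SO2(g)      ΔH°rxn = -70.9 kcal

(i) as written (H2S(g) already on the product side): -4.9 kcal
(ii) reversed (H2O(l) must end up as a reactant): +68.3 kcal
(iii) × 2 (×2 to match 2 SO2(g) in the target): (2)·(-70.9) = -141.8 kcal
ΔH°rxn = (1)·(-4.9) + (-1)·(-68.3) + (2)·(-70.9) = -78.4 kcal

ΔH°rxn = -78.4 kcal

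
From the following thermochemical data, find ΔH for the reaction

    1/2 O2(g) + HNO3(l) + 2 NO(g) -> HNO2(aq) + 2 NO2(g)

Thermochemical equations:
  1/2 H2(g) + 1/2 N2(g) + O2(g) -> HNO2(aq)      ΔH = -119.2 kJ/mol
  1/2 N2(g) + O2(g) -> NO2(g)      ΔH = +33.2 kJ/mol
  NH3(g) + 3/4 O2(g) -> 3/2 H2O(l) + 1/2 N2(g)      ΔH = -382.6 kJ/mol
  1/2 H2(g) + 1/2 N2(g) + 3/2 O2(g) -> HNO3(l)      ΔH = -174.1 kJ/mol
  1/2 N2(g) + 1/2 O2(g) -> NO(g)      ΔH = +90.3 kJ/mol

equation 1 as written (HNO2(aq) already on the product side): -119.2 kJ/mol
equation 2 × 2 (×2 to match 2 NO2(g) in the target): (2)·(+33.2) = +66.4 kJ/mol
equation 3: not needed (NH3(g) appears nowhere else).
equation 4 reversed (HNO3(l) must end up as a reactant): +174.1 kJ/mol
equation 5 reversed and × 2 (NO(g) must end up as a reactant; scale by 2 for the 2 NO(g)): (-2)·(+90.3) = -180.6 kJ/mol
Since enthalpy is a state function, ΔH = (1)·(-119.2) + (2)·(+33.2) + (-1)·(-174.1) + (-2)·(+90.3) = -59.3 kJ/mol

ΔH = -59.3 kJ/mol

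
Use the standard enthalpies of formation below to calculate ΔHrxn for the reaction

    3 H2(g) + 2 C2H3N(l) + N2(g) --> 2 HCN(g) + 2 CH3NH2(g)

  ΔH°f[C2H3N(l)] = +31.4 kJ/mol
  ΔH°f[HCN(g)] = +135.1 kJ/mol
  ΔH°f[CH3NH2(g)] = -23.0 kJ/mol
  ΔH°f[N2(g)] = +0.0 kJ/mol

ΔHrxn = 161.4 kJ/mol

ΔH°rxn = Σ nΔHf°(products) − Σ nΔHf°(reactants).
Products: 2·(+135.1) + 2·(-23.0) = +224.2
Reactants: 3·(+0.0) + 2·(+31.4) + 1·(+0.0) = +62.8
ΔHrxn = (+224.2) − (+62.8) = 161.4 kJ/mol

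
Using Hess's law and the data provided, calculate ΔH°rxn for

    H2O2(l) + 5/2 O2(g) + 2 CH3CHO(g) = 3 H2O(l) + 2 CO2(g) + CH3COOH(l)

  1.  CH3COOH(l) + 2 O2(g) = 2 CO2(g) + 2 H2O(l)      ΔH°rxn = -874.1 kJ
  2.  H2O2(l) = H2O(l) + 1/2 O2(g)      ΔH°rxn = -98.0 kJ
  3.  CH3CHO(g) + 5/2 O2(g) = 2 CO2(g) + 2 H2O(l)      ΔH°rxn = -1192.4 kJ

ΔH°rxn = -1608.7 kJ

eq. 1 reversed: +874.1 kJ
eq. 2 as written: -98.0 kJ
eq. 3 × 2: (2)·(-1192.4) = -2384.8 kJ
Combining the equations, ΔH°rxn = (-1)·(-874.1) + (1)·(-98.0) + (2)·(-1192.4) = -1608.7 kJ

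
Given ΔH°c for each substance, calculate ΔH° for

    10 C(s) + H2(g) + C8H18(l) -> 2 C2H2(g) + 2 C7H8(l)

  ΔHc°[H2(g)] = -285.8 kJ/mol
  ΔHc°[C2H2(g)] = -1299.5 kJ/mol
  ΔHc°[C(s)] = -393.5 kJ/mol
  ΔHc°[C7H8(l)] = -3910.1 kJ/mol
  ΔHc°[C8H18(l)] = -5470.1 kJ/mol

ΔH° = 728.3 kJ/mol

With combustion enthalpies, reactants minus products:
= [10·(-393.5) + 1·(-285.8) + 1·(-5470.1)] − [2·(-1299.5) + 2·(-3910.1)]
= 728.3 kJ/mol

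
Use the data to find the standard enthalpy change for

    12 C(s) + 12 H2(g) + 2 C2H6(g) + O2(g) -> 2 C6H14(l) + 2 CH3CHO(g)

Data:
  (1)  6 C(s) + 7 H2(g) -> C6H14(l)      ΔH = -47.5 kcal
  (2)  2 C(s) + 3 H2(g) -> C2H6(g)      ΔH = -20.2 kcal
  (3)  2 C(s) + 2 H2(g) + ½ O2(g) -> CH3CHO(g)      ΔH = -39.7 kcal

ΔH = -134.0 kcal

(1) × 2 (scale by 2 for the 2 C6H14(l)): (2)·(-47.5) = -95.0 kcal
(2) reversed and × 2 (C2H6(g) must end up as a reactant; ×2 to match 2 C2H6(g) in the target): (-2)·(-20.2) = +40.4 kcal
(3) × 2 (scale by 2 for the 2 CH3CHO(g)): (2)·(-39.7) = -79.4 kcal
ΔH = (2)·(-47.5) + (-2)·(-20.2) + (2)·(-39.7) = -134.0 kcal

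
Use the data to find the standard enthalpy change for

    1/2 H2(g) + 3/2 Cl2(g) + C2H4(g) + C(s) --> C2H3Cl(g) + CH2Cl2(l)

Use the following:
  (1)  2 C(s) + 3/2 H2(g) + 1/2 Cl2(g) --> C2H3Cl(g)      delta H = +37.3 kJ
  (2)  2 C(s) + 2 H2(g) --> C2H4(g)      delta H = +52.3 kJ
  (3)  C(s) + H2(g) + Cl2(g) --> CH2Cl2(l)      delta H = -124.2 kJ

(1) as written: +37.3 kJ
(2) reversed: -52.3 kJ
(3) as written: -124.2 kJ
delta H = (+37.3) + (-52.3) + (-124.2) = -139.2 kJ

delta H = -139.2 kJ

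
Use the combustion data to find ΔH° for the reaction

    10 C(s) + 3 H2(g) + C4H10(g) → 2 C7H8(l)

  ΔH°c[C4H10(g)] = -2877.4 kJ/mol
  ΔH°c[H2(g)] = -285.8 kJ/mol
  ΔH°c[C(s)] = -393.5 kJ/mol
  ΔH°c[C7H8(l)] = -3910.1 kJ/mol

ΔH° = 150.4 kJ/mol

Using ΔH = Σ nΔHc°(reactants) − Σ nΔHc°(products):
= [10·(-393.5) + 3·(-285.8) + 1·(-2877.4)] − [2·(-3910.1)]
= 150.4 kJ/mol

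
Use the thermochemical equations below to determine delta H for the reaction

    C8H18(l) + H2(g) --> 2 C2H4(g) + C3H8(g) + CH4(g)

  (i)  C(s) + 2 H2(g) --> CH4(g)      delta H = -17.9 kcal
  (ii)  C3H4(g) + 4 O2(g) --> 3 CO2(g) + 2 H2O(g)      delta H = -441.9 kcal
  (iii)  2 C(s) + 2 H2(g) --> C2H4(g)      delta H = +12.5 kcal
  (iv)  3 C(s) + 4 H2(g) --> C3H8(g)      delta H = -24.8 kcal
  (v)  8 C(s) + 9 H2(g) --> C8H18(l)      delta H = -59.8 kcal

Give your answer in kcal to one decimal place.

delta H = 42.1 kcal

(i) as written: -17.9 kcal
(ii): not needed.
(iii) × 2: (2)·(+12.5) = +25.0 kcal
(iv) as written: -24.8 kcal
(v) reversed: +59.8 kcal
Since enthalpy is a state function, delta H = (1)·(-17.9) + (2)·(+12.5) + (1)·(-24.8) + (-1)·(-59.8) = 42.1 kcal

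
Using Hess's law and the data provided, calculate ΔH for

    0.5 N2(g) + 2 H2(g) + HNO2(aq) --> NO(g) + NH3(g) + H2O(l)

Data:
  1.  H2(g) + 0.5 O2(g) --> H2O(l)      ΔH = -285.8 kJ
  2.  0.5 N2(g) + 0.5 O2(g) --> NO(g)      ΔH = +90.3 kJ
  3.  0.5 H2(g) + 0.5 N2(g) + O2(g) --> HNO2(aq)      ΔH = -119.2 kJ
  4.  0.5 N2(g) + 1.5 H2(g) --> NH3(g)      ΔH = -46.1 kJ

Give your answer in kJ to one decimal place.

ΔH = -122.4 kJ

eq. 1 as written: -285.8 kJ
eq. 2 as written: +90.3 kJ
eq. 3 reversed: +119.2 kJ
eq. 4 as written: -46.1 kJ
ΔH = (-285.8) + (+90.3) + (+119.2) + (-46.1) = -122.4 kJ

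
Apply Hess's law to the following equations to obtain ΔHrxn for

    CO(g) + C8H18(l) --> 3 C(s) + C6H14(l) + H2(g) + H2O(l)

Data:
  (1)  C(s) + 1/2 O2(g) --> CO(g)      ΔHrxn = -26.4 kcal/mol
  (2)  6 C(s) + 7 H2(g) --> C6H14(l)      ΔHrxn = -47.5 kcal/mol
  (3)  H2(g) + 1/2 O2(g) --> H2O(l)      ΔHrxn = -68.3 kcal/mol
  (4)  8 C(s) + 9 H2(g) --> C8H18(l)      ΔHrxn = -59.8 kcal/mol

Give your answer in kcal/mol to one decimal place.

ΔHrxn = -29.6 kcal/mol

(1) reversed (reverse to put CO(g) on the reactant side): +26.4 kcal/mol
(2) as written (C6H14(l) already on the product side): -47.5 kcal/mol
(3) as written (H2O(l) already on the product side): -68.3 kcal/mol
(4) reversed (reverse to put C8H18(l) on the reactant side): +59.8 kcal/mol
Combining the equations, ΔHrxn = (-1)·(-26.4) + (1)·(-47.5) + (1)·(-68.3) + (-1)·(-59.8) = -29.6 kcal/mol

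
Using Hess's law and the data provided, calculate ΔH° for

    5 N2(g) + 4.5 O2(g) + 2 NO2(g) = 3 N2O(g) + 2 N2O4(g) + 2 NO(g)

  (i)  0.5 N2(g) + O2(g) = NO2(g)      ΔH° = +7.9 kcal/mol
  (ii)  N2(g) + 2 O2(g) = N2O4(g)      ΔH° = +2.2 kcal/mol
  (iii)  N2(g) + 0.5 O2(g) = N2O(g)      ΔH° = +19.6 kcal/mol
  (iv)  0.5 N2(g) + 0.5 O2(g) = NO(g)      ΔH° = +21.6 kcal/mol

(i) reversed and × 2 (NO2(g) must end up as a reactant; scale by 2 for the 2 NO2(g)): (-2)·(+7.9) = -15.8 kcal/mol
(ii) × 2 (scale by 2 for the 2 N2O4(g)): (2)·(+2.2) = +4.4 kcal/mol
(iii) × 3 (×3 to match 3 N2O(g) in the target): (3)·(+19.6) = +58.8 kcal/mol
(iv) × 2 (×2 to match 2 NO(g) in the target): (2)·(+21.6) = +43.2 kcal/mol
Summing the manipulated equations, ΔH° = (-2)·(+7.9) + (2)·(+2.2) + (3)·(+19.6) + (2)·(+21.6) = 90.6 kcal/mol

ΔH° = 90.6 kcal/mol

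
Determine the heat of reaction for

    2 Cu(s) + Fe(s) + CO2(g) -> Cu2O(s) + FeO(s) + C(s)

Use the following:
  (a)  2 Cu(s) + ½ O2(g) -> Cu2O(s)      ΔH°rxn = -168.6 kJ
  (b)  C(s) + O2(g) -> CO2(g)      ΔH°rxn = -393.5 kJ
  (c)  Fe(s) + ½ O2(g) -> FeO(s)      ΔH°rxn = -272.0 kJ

ΔH°rxn = -47.1 kJ

(a) as written (Cu2O(s) already on the product side): -168.6 kJ
(b) reversed (reverse to put CO2(g) on the reactant side): +393.5 kJ
(c) as written (FeO(s) already on the product side): -272.0 kJ
ΔH°rxn = (-168.6) + (+393.5) + (-272.0) = -47.1 kJ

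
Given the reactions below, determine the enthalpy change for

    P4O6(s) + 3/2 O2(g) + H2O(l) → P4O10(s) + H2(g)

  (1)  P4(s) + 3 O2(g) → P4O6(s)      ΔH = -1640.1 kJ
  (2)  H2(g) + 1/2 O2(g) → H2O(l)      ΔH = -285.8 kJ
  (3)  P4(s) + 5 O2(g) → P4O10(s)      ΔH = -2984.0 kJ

(1) reversed: +1640.1 kJ
(2) reversed: +285.8 kJ
(3) as written: -2984.0 kJ
Summing the manipulated equations, ΔH = (-1)·(-1640.1) + (-1)·(-285.8) + (1)·(-2984.0) = -1058.1 kJ

ΔH = -1058.1 kJ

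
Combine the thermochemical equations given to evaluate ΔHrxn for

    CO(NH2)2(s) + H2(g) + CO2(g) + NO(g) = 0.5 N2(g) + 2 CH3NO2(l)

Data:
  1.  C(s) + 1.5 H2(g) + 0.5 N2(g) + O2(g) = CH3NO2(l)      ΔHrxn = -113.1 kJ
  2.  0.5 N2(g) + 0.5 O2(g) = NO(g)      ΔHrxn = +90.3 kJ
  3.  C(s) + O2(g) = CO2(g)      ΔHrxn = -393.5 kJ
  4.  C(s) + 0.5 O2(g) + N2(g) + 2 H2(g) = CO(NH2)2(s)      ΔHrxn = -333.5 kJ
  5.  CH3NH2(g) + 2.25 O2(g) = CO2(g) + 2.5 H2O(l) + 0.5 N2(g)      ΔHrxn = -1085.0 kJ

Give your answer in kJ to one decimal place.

eq. 1 × 2: (2)·(-113.1) = -226.2 kJ
eq. 2 reversed: -90.3 kJ
eq. 3 reversed: +393.5 kJ
eq. 4 reversed: +333.5 kJ
eq. 5: not needed.
Since enthalpy is a state function, ΔHrxn = (-226.2) + (-90.3) + (+393.5) + (+333.5) = 410.5 kJ

ΔHrxn = 410.5 kJ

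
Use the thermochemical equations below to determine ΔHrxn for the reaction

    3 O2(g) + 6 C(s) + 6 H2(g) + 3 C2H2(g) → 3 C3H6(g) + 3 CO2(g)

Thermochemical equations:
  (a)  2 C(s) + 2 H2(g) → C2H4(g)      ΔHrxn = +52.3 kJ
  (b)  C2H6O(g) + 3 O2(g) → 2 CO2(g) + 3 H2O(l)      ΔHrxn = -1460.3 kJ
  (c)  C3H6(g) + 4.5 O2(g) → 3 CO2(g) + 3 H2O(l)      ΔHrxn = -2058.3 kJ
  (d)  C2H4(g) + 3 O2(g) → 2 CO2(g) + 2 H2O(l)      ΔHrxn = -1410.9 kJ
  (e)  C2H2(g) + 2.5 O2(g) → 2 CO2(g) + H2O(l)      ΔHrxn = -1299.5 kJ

ΔHrxn = -1799.4 kJ

(a) × 3 (scale by 3 for the 6 C(s)): (3)·(+52.3) = +156.9 kJ
(b): not needed (C2H6O(g) appears nowhere else).
(c) reversed and × 3 (reverse to put C3H6(g) on the product side; scale by 3 for the 3 C3H6(g)): (-3)·(-2058.3) = +6174.9 kJ
(d) × 3: (3)·(-1410.9) = -4232.7 kJ
(e) × 3 (scale by 3 for the 3 C2H2(g)): (3)·(-1299.5) = -3898.5 kJ
ΔHrxn = (+156.9) + (+6174.9) + (-4232.7) + (-3898.5) = -1799.4 kJ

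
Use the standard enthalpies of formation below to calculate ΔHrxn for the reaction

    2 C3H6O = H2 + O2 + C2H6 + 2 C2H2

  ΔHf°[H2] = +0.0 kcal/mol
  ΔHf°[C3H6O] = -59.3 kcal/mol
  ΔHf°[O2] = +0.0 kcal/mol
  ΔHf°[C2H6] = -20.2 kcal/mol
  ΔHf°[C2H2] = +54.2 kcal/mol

Products: 1·(+0.0) + 1·(+0.0) + 1·(-20.2) + 2·(+54.2) = +88.2
Reactants: 2·(-59.3) = -118.6
ΔHrxn = (+88.2) − (-118.6) = 206.8 kcal/mol

ΔHrxn = 206.8 kcal/mol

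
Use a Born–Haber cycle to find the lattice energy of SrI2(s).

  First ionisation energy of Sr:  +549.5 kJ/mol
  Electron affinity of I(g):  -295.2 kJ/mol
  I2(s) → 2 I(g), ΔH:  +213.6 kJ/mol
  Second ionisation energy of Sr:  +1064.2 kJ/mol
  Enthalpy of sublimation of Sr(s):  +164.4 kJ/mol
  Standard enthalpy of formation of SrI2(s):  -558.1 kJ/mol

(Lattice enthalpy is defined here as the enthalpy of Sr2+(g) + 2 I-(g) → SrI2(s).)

ΔHf° = 1·ΔHsub + 1·(ΣIE) + 1·D(I2) + 2·EA + U
-558.1 = 1·(+164.4) + 1·(+1613.7) + 1·(+213.6) + 2·(-295.2) + U
U = -558.1 − (+1401.3) = -1959.4 kJ/mol

U = -1959.4 kJ/mol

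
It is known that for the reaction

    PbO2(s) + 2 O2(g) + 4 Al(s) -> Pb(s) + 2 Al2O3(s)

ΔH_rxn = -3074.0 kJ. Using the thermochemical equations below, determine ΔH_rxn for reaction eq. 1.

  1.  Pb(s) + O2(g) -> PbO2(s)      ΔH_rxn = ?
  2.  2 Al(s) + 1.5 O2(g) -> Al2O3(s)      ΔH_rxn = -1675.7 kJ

eq. 1 reversed: contributes −x
eq. 2 × 2: (2)·(-1675.7) = -3351.4 kJ
-3074.0 = (-3351.4) − x
x = (-3074.0 − (-3351.4)) / (-1) = -277.4 kJ

ΔH_rxn = -277.4 kJ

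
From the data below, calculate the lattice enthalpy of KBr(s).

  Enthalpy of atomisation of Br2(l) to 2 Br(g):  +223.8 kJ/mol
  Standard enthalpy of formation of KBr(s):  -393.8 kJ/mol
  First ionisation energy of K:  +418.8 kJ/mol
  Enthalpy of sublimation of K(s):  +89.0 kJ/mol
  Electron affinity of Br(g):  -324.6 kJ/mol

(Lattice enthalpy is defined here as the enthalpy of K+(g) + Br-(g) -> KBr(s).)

U = -688.9 kJ/mol

ΔHf° = 1·ΔHsub + 1·(ΣIE) + 1/2·D(Br2) + 1·EA + U
-393.8 = 1·(+89.0) + 1·(+418.8) + 1/2·(+223.8) + 1·(-324.6) + U
U = -393.8 − (+295.1) = -688.9 kJ/mol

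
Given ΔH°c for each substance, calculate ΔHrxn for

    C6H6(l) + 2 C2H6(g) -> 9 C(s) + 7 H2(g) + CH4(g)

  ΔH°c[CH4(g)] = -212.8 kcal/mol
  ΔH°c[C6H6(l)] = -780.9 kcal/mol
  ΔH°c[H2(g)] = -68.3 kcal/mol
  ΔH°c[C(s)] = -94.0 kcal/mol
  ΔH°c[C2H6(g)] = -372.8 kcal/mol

With combustion enthalpies, reactants minus products:
= [1·(-780.9) + 2·(-372.8)] − [9·(-94.0) + 7·(-68.3) + 1·(-212.8)]
= 10.4 kcal/mol

ΔHrxn = 10.4 kcal/mol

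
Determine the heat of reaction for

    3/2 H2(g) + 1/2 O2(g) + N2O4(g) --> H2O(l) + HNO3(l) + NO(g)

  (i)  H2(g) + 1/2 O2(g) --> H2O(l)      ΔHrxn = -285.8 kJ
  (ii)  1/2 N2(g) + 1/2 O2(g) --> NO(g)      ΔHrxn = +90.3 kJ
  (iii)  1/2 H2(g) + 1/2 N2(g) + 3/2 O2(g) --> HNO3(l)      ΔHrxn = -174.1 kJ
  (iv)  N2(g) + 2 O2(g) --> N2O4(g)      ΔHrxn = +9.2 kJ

(i) as written (H2O(l) already on the product side): -285.8 kJ
(ii) as written (NO(g) already on the product side): +90.3 kJ
(iii) as written (HNO3(l) already on the product side): -174.1 kJ
(iv) reversed (N2O4(g) must end up as a reactant): -9.2 kJ
By Hess's law, ΔHrxn = (1)·(-285.8) + (1)·(+90.3) + (1)·(-174.1) + (-1)·(+9.2) = -378.8 kJ

ΔHrxn = -378.8 kJ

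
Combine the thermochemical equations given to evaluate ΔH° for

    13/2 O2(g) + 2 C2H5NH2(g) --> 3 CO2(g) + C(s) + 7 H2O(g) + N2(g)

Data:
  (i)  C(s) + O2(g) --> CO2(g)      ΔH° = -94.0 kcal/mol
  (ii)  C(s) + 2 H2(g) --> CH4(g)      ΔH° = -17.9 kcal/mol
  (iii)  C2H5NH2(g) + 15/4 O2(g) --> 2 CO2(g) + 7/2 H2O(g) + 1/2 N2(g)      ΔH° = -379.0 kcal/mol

(i) reversed: +94.0 kcal/mol
(ii): not needed (H2(g) appears nowhere else).
(iii) × 2 (×2 to match 2 C2H5NH2(g) in the target): (2)·(-379.0) = -758.0 kcal/mol
ΔH° = (+94.0) + (-758.0) = -664.0 kcal/mol

ΔH° = -664.0 kcal/mol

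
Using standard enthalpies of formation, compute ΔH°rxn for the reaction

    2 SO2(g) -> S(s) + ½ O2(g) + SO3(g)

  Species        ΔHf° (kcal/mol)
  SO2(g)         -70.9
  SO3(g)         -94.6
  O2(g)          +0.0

ΔH°rxn = 47.2 kcal/mol

Products: 1·(+0.0) + 1/2·(+0.0) + 1·(-94.6) = -94.6
Reactants: 2·(-70.9) = -141.8
ΔH°rxn = (-94.6) − (-141.8) = 47.2 kcal/mol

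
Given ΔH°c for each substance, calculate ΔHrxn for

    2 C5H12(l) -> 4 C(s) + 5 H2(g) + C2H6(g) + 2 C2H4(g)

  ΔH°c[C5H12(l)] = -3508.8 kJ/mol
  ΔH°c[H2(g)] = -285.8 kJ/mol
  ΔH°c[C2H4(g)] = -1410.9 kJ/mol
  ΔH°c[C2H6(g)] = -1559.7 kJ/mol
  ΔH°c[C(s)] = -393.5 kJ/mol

ΔHrxn = 366.9 kJ/mol

With combustion enthalpies, reactants minus products:
= [2·(-3508.8)] − [4·(-393.5) + 5·(-285.8) + 1·(-1559.7) + 2·(-1410.9)]
= 366.9 kJ/mol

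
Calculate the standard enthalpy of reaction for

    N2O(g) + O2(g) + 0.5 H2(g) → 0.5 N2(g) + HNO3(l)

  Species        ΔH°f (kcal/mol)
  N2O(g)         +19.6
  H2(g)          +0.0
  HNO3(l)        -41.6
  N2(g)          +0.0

ΔH_rxn = -61.2 kcal/mol

ΔH°rxn = Σ nΔHf°(products) − Σ nΔHf°(reactants).
Products: 1/2·(+0.0) + 1·(-41.6) = -41.6
Reactants: 1·(+19.6) + 1·(+0.0) + 1/2·(+0.0) = +19.6
ΔH_rxn = (-41.6) − (+19.6) = -61.2 kcal/mol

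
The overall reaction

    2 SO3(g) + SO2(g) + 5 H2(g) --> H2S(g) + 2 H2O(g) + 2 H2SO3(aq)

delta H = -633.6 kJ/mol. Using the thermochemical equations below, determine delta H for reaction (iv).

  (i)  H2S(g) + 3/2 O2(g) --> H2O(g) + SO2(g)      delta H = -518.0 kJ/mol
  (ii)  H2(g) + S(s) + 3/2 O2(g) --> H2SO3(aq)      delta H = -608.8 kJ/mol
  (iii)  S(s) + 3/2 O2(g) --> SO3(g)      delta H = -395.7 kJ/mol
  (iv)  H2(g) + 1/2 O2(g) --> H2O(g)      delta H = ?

(i) reversed (H2S(g) must end up as a product): +518.0 kJ/mol
(ii) × 2 (×2 to match 2 H2SO3(aq) in the target): (2)·(-608.8) = -1217.6 kJ/mol
(iii) reversed and × 2 (SO3(g) must end up as a reactant; scale by 2 for the 2 SO3(g)): (-2)·(-395.7) = +791.4 kJ/mol
(iv) × 3: contributes 3·x
-633.6 = (+518.0) + (-1217.6) + (+791.4) + 3·x
x = (-633.6 − (+91.8)) / (3) = -241.8 kJ/mol

delta H = -241.8 kJ/mol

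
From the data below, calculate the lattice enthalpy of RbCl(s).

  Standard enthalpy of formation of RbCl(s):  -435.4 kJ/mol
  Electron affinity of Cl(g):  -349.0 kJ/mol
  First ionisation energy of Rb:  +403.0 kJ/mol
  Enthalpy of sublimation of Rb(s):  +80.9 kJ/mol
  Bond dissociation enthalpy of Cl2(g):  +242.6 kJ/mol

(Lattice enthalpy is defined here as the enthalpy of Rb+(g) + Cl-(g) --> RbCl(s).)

ΔHf° = 1·ΔHsub + 1·(ΣIE) + 1/2·D(Cl2) + 1·EA + U
-435.4 = 1·(+80.9) + 1·(+403.0) + 1/2·(+242.6) + 1·(-349.0) + U
U = -435.4 − (+256.2) = -691.6 kJ/mol

U = -691.6 kJ/mol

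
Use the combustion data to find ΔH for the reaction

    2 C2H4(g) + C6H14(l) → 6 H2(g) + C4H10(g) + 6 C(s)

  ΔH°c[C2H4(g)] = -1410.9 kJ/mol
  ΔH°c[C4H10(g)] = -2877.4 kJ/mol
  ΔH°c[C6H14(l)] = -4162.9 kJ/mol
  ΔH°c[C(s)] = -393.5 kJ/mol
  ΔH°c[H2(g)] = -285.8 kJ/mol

Using ΔH = Σ nΔHc°(reactants) − Σ nΔHc°(products):
= [2·(-1410.9) + 1·(-4162.9)] − [6·(-285.8) + 1·(-2877.4) + 6·(-393.5)]
= -31.5 kJ/mol

ΔH = -31.5 kJ/mol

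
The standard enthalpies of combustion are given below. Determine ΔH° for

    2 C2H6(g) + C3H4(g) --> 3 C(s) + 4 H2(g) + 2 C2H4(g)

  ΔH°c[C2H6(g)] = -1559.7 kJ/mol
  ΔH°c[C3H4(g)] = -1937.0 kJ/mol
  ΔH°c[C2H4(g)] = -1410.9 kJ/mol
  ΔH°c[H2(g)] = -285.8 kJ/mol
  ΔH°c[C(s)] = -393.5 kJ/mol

ΔH° = 89.1 kJ/mol

Using ΔH = Σ nΔHc°(reactants) − Σ nΔHc°(products):
= [2·(-1559.7) + 1·(-1937.0)] − [3·(-393.5) + 4·(-285.8) + 2·(-1410.9)]
= 89.1 kJ/mol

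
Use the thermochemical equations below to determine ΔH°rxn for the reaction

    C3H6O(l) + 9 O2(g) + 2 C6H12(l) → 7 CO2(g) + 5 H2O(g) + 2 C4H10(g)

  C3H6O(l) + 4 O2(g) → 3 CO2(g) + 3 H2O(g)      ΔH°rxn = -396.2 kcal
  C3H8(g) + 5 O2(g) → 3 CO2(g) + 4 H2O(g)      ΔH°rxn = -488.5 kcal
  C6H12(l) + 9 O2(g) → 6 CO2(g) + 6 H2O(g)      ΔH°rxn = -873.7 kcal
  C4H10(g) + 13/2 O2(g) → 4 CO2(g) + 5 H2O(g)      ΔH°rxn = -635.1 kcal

ΔH°rxn = -873.4 kcal

equation 1 as written (C3H6O(l) already on the reactant side): -396.2 kcal
equation 2: not needed (C3H8(g) appears nowhere else).
equation 3 × 2 (×2 to match 2 C6H12(l) in the target): (2)·(-873.7) = -1747.4 kcal
equation 4 reversed and × 2 (reverse to put C4H10(g) on the product side; ×2 to match 2 C4H10(g) in the target): (-2)·(-635.1) = +1270.2 kcal
Summing the manipulated equations, ΔH°rxn = (-396.2) + (-1747.4) + (+1270.2) = -873.4 kcal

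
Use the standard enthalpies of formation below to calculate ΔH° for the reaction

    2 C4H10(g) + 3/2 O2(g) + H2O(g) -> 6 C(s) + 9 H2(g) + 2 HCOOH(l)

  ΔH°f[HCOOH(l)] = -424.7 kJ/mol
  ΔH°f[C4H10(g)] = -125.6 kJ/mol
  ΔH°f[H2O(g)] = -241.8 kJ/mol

Products: 6·(+0.0) + 9·(+0.0) + 2·(-424.7) = -849.4
Reactants: 2·(-125.6) + 3/2·(+0.0) + 1·(-241.8) = -493.0
ΔH° = (-849.4) − (-493.0) = -356.4 kJ/mol

ΔH° = -356.4 kJ/mol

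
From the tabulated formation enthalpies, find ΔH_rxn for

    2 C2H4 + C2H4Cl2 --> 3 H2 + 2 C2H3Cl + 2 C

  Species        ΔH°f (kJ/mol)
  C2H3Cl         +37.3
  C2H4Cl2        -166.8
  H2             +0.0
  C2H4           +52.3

Products: 3·(+0.0) + 2·(+37.3) + 2·(+0.0) = +74.6
Reactants: 2·(+52.3) + 1·(-166.8) = -62.2
ΔH_rxn = (+74.6) − (-62.2) = 136.8 kJ/mol

ΔH_rxn = 136.8 kJ/mol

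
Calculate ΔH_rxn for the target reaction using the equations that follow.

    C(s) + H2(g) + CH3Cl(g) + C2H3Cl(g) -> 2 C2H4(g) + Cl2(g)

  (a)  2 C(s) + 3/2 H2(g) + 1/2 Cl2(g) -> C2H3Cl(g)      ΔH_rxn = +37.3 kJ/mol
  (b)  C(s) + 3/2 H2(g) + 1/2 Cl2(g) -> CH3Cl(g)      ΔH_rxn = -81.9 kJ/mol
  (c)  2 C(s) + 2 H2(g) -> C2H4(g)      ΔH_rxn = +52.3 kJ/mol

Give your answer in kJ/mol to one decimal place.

ΔH_rxn = 149.2 kJ/mol

(a) reversed: -37.3 kJ/mol
(b) reversed: +81.9 kJ/mol
(c) × 2: (2)·(+52.3) = +104.6 kJ/mol
ΔH_rxn = (-37.3) + (+81.9) + (+104.6) = 149.2 kJ/mol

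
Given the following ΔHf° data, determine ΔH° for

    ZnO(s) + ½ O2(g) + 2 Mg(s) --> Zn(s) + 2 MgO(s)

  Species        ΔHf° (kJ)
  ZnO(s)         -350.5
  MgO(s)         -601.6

ΔH°rxn = Σ nΔHf°(products) − Σ nΔHf°(reactants).
Products: 1·(+0.0) + 2·(-601.6) = -1203.2
Reactants: 1·(-350.5) + 1/2·(+0.0) + 2·(+0.0) = -350.5
ΔH° = (-1203.2) − (-350.5) = -852.7 kJ

ΔH° = -852.7 kJ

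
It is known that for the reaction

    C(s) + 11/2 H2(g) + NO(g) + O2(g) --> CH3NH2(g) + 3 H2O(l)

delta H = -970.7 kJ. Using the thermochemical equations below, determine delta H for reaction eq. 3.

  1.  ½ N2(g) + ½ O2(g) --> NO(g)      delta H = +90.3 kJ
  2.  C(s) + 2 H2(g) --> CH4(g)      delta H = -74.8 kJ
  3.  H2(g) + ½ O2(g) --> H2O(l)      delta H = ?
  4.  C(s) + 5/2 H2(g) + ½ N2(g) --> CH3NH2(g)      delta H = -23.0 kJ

eq. 1 reversed (reverse to put NO(g) on the reactant side): -90.3 kJ
eq. 2: not needed (CH4(g) appears nowhere else).
eq. 3 × 3 (×3 to match 3 H2O(l) in the target): contributes 3·x
eq. 4 as written (CH3NH2(g) already on the product side): -23.0 kJ
-970.7 = (-90.3) + (-23.0) + 3·x
x = (-970.7 − (-113.3)) / (3) = -285.8 kJ

delta H = -285.8 kJ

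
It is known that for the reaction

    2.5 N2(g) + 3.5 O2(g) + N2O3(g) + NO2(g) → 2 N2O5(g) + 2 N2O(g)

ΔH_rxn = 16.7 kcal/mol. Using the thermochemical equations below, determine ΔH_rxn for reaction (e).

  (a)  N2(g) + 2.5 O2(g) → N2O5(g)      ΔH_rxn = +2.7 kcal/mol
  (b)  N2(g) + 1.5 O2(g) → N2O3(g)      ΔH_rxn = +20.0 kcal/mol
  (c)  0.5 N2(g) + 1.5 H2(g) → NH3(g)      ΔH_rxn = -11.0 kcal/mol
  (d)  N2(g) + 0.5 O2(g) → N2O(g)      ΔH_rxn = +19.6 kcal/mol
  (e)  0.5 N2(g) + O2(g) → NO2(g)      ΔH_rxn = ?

ΔH_rxn = 7.9 kcal/mol

(a) × 2: (2)·(+2.7) = +5.4 kcal/mol
(b) reversed: -20.0 kcal/mol
(c): not needed.
(d) × 2: (2)·(+19.6) = +39.2 kcal/mol
(e) reversed: contributes −x
+16.7 = (+5.4) + (-20.0) + (+39.2) − x
x = (+16.7 − (+24.6)) / (-1) = 7.9 kcal/mol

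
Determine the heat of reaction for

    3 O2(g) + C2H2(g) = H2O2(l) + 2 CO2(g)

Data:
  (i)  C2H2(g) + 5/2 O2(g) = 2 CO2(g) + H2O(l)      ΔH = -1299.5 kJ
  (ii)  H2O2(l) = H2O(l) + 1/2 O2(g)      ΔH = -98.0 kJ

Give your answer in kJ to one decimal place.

(i) as written: -1299.5 kJ
(ii) reversed: +98.0 kJ
ΔH = (-1299.5) + (+98.0) = -1201.5 kJ

ΔH = -1201.5 kJ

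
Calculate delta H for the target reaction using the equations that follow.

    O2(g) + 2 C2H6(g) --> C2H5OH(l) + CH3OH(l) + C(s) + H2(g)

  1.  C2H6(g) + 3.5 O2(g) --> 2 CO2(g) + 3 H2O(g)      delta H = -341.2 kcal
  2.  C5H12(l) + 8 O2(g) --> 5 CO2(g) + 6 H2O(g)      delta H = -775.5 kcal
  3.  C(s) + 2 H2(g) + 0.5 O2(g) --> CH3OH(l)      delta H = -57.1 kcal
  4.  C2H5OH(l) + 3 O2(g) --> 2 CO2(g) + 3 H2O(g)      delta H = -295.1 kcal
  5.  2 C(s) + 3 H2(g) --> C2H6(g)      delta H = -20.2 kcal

eq. 1 as written: -341.2 kcal
eq. 2: not needed (C5H12(l) appears nowhere else).
eq. 3 as written (CH3OH(l) already on the product side): -57.1 kcal
eq. 4 reversed (reverse to put C2H5OH(l) on the product side): +295.1 kcal
eq. 5 reversed: +20.2 kcal
Since enthalpy is a state function, delta H = (1)·(-341.2) + (1)·(-57.1) + (-1)·(-295.1) + (-1)·(-20.2) = -83.0 kcal

delta H = -83.0 kcal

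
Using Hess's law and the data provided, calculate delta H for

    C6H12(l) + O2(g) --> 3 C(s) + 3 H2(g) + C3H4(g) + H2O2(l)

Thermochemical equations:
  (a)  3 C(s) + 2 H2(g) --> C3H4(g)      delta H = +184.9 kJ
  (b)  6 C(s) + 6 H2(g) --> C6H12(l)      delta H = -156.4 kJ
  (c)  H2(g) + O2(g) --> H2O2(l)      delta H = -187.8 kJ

(a) as written (C3H4(g) already on the product side): +184.9 kJ
(b) reversed (C6H12(l) must end up as a reactant): +156.4 kJ
(c) as written (H2O2(l) already on the product side): -187.8 kJ
Combining the equations, delta H = (+184.9) + (+156.4) + (-187.8) = 153.5 kJ

delta H = 153.5 kJ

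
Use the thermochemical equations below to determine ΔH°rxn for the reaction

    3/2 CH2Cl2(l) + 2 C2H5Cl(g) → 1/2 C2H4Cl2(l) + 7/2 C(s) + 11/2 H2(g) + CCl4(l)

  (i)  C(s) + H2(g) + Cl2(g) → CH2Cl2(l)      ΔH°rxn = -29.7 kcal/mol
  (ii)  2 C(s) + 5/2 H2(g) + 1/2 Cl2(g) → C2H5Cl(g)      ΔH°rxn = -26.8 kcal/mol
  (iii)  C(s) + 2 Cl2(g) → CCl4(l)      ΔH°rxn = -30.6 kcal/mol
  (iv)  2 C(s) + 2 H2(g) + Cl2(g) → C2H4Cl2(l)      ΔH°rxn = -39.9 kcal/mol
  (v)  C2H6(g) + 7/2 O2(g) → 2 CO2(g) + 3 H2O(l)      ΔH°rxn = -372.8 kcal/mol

ΔH°rxn = 47.6 kcal/mol

(i) reversed and × 3/2: (-3/2)·(-29.7) = +44.55 kcal/mol
(ii) reversed and × 2: (-2)·(-26.8) = +53.6 kcal/mol
(iii) as written: -30.6 kcal/mol
(iv) × 1/2: (1/2)·(-39.9) = -19.95 kcal/mol
(v): not needed.
ΔH°rxn = (-3/2)·(-29.7) + (-2)·(-26.8) + (1)·(-30.6) + (1/2)·(-39.9) = 47.6 kcal/mol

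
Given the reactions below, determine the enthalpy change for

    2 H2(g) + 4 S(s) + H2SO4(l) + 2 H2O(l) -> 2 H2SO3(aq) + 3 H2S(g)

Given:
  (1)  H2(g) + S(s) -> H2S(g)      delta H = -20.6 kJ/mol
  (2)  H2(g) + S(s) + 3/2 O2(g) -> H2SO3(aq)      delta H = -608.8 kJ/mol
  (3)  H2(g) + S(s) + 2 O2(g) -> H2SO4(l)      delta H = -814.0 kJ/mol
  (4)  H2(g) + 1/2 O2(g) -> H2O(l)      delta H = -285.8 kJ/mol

(1) × 3 (×3 to match 3 H2S(g) in the target): (3)·(-20.6) = -61.8 kJ/mol
(2) × 2 (scale by 2 for the 2 H2SO3(aq)): (2)·(-608.8) = -1217.6 kJ/mol
(3) reversed (reverse to put H2SO4(l) on the reactant side): +814.0 kJ/mol
(4) reversed and × 2 (reverse to put H2O(l) on the reactant side; ×2 to match 2 H2O(l) in the target): (-2)·(-285.8) = +571.6 kJ/mol
delta H = (-61.8) + (-1217.6) + (+814.0) + (+571.6) = 106.2 kJ/mol

delta H = 106.2 kJ/mol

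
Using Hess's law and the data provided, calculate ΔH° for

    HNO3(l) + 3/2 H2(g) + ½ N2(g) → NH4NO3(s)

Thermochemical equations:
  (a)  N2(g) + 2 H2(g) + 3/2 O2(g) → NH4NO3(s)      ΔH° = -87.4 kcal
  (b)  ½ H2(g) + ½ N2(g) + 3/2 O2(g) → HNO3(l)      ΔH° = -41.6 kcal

ΔH° = -45.8 kcal

(a) as written: -87.4 kcal
(b) reversed: +41.6 kcal
Since enthalpy is a state function, ΔH° = (1)·(-87.4) + (-1)·(-41.6) = -45.8 kcal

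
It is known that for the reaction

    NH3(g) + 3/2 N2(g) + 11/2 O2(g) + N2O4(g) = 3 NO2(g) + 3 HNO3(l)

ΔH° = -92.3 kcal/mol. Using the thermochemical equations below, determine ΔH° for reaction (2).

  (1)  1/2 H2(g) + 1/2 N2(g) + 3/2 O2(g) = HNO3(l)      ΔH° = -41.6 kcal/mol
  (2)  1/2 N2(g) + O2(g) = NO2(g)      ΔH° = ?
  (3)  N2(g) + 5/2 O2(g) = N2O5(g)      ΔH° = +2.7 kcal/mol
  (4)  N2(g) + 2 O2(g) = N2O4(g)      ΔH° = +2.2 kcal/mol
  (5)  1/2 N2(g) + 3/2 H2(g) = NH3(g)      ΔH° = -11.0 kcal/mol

ΔH° = 7.9 kcal/mol

(1) × 3: (3)·(-41.6) = -124.8 kcal/mol
(2) × 3: contributes 3·x
(3): not needed.
(4) reversed: -2.2 kcal/mol
(5) reversed: +11.0 kcal/mol
-92.3 = (-124.8) + (-2.2) + (+11.0) + 3·x
x = (-92.3 − (-116.0)) / (3) = 7.9 kcal/mol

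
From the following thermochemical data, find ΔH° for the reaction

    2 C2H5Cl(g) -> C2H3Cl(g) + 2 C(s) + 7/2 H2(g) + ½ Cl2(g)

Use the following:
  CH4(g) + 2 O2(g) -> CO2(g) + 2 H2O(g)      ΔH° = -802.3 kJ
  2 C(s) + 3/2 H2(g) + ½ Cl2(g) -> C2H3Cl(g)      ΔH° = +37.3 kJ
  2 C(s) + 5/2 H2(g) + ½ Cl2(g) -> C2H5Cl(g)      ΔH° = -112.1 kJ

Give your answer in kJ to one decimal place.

ΔH° = 261.5 kJ

equation 1: not needed (CH4(g) appears nowhere else).
equation 2 as written (C2H3Cl(g) already on the product side): +37.3 kJ
equation 3 reversed and × 2 (C2H5Cl(g) must end up as a reactant; scale by 2 for the 2 C2H5Cl(g)): (-2)·(-112.1) = +224.2 kJ
ΔH° = (+37.3) + (+224.2) = 261.5 kJ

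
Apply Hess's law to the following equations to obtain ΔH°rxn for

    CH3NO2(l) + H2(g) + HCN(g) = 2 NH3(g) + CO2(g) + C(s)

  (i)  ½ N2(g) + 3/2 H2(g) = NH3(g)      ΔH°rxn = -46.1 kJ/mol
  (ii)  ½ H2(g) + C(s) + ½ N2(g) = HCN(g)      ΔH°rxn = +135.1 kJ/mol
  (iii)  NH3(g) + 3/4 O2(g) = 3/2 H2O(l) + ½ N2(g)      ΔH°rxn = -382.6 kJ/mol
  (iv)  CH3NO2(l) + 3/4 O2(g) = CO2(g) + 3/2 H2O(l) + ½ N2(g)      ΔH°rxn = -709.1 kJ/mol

ΔH°rxn = -507.7 kJ/mol

(i) as written: -46.1 kJ/mol
(ii) reversed (HCN(g) must end up as a reactant): -135.1 kJ/mol
(iii) reversed: +382.6 kJ/mol
(iv) as written (CH3NO2(l) already on the reactant side): -709.1 kJ/mol
ΔH°rxn = (-46.1) + (-135.1) + (+382.6) + (-709.1) = -507.7 kJ/mol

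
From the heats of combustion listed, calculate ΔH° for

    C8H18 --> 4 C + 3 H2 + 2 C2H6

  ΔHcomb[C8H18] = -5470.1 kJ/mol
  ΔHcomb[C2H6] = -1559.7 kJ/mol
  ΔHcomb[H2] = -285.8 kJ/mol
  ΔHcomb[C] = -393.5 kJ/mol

ΔH° = 80.7 kJ/mol

Using ΔH = Σ nΔHc°(reactants) − Σ nΔHc°(products):
= [1·(-5470.1)] − [4·(-393.5) + 3·(-285.8) + 2·(-1559.7)]
= 80.7 kJ/mol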